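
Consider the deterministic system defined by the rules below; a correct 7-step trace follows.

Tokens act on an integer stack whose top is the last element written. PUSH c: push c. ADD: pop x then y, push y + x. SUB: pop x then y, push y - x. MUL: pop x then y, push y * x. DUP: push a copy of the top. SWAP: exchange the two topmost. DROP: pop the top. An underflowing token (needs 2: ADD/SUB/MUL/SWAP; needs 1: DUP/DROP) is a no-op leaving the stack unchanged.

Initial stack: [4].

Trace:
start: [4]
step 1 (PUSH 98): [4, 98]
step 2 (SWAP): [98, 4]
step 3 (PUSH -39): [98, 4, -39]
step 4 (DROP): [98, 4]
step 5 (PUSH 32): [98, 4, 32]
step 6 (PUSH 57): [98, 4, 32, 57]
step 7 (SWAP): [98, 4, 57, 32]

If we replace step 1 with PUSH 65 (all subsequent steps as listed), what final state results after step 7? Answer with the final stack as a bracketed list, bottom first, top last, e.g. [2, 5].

[65, 4, 57, 32]

(re-executing from step 1 with the substitution; state before step 1: [4])
step 1 (PUSH 65): [4, 65]
step 2 (SWAP): [65, 4]
step 3 (PUSH -39): [65, 4, -39]
step 4 (DROP): [65, 4]
step 5 (PUSH 32): [65, 4, 32]
step 6 (PUSH 57): [65, 4, 32, 57]
step 7 (SWAP): [65, 4, 57, 32]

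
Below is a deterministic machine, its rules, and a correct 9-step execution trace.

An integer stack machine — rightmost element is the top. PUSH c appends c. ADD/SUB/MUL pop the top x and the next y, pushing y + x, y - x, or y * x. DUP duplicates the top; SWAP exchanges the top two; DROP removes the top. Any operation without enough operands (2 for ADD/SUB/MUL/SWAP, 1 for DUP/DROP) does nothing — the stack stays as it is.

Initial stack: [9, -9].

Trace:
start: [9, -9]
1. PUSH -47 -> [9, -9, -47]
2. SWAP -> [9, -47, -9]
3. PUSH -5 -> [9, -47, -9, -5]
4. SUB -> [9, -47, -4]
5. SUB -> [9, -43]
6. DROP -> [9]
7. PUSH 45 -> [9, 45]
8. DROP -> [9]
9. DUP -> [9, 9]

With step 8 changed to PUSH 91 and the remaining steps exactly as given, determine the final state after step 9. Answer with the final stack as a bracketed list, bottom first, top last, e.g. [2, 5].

(re-executing from step 8 with the substitution; state before step 8: [9, 45])
8. PUSH 91 -> [9, 45, 91]
9. DUP -> [9, 45, 91, 91]

[9, 45, 91, 91]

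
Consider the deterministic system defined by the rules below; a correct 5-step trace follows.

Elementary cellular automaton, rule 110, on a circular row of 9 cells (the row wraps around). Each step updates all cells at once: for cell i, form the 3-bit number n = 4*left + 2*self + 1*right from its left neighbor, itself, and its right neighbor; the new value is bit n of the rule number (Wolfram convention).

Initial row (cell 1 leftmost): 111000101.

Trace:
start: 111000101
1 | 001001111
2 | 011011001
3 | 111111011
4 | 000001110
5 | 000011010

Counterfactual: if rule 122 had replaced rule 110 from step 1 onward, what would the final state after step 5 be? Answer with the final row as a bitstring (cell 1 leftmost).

001111111

(re-executing steps 1..5 under rule 122; state before step 1: 111000101)
1 | 001101011
2 | 111110111
3 | 000011100
4 | 000110110
5 | 001111111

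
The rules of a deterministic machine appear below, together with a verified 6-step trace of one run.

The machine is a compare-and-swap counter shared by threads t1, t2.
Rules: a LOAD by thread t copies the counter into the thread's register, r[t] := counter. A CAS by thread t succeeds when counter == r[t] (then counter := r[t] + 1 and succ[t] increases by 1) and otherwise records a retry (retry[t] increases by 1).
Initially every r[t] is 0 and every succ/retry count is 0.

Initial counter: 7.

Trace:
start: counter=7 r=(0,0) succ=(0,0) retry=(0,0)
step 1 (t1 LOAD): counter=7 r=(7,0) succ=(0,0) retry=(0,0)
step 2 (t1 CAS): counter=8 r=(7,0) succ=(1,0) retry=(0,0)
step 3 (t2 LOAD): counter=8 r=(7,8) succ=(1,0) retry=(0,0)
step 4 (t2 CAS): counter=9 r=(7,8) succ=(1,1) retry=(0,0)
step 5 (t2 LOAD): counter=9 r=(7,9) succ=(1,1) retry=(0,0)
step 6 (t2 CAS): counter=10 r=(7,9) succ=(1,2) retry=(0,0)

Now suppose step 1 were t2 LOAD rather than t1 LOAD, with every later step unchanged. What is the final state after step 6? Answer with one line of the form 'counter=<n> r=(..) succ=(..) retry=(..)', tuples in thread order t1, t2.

(re-executing from step 1 with the substitution; state before step 1: counter=7 r=(0,0) succ=(0,0) retry=(0,0))
step 1 (t2 LOAD): counter=7 r=(0,7) succ=(0,0) retry=(0,0)
step 2 (t1 CAS): counter=7 r=(0,7) succ=(0,0) retry=(1,0)
step 3 (t2 LOAD): counter=7 r=(0,7) succ=(0,0) retry=(1,0)
step 4 (t2 CAS): counter=8 r=(0,7) succ=(0,1) retry=(1,0)
step 5 (t2 LOAD): counter=8 r=(0,8) succ=(0,1) retry=(1,0)
step 6 (t2 CAS): counter=9 r=(0,8) succ=(0,2) retry=(1,0)

counter=9 r=(0,8) succ=(0,2) retry=(1,0)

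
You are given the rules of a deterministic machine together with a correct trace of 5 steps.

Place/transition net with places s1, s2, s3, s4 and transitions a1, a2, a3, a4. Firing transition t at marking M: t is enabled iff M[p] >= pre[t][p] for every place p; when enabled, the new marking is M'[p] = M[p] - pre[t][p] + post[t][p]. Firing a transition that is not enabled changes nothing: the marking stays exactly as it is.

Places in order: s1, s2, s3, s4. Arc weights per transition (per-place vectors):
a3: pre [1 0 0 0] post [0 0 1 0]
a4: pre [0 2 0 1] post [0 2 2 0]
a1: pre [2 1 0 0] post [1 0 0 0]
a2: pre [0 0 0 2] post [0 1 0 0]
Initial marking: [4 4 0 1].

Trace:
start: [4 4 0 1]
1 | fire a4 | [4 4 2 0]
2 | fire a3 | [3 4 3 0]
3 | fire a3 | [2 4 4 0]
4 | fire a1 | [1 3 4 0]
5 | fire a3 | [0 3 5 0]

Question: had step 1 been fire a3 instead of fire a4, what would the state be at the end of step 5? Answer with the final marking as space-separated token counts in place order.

(re-executing from step 1 with the substitution; state before step 1: [4 4 0 1])
1 | fire a3 | [3 4 1 1]
2 | fire a3 | [2 4 2 1]
3 | fire a3 | [1 4 3 1]
4 | fire a1 | [1 4 3 1]
5 | fire a3 | [0 4 4 1]

0 4 4 1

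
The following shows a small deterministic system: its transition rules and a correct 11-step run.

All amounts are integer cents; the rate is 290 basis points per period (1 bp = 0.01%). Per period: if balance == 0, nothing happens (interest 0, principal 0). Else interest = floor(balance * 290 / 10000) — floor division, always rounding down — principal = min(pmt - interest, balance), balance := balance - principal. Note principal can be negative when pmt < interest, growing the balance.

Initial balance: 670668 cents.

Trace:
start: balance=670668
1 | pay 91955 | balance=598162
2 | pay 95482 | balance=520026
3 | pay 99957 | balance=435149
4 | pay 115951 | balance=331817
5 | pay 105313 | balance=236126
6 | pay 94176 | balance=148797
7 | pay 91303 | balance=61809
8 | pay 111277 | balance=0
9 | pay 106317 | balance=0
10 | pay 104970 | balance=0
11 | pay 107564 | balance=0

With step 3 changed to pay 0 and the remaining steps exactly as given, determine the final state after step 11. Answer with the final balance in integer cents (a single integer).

(re-executing from step 3 with the substitution; state before step 3: balance=520026)
3 | pay 0 | balance=535106
4 | pay 115951 | balance=434673
5 | pay 105313 | balance=341965
6 | pay 94176 | balance=257705
7 | pay 91303 | balance=173875
8 | pay 111277 | balance=67640
9 | pay 106317 | balance=0
10 | pay 104970 | balance=0
11 | pay 107564 | balance=0

0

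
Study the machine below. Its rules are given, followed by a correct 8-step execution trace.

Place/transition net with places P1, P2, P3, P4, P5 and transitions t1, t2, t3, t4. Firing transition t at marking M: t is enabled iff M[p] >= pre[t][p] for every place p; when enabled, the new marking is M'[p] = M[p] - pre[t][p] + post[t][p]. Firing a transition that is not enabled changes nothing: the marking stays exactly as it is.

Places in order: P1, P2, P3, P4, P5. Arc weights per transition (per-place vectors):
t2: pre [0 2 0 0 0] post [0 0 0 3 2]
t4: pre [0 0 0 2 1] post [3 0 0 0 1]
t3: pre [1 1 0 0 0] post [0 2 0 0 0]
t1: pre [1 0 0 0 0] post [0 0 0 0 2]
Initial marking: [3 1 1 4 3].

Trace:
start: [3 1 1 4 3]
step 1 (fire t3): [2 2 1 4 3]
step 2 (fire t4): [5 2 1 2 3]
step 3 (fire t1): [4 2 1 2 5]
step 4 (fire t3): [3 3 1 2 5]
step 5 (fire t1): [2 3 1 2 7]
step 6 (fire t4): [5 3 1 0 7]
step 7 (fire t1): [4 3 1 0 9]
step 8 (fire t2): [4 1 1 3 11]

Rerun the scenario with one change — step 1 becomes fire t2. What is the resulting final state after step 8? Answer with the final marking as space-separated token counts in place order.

5 0 1 3 11

(re-executing from step 1 with the substitution; state before step 1: [3 1 1 4 3])
step 1 (fire t2): [3 1 1 4 3]
step 2 (fire t4): [6 1 1 2 3]
step 3 (fire t1): [5 1 1 2 5]
step 4 (fire t3): [4 2 1 2 5]
step 5 (fire t1): [3 2 1 2 7]
step 6 (fire t4): [6 2 1 0 7]
step 7 (fire t1): [5 2 1 0 9]
step 8 (fire t2): [5 0 1 3 11]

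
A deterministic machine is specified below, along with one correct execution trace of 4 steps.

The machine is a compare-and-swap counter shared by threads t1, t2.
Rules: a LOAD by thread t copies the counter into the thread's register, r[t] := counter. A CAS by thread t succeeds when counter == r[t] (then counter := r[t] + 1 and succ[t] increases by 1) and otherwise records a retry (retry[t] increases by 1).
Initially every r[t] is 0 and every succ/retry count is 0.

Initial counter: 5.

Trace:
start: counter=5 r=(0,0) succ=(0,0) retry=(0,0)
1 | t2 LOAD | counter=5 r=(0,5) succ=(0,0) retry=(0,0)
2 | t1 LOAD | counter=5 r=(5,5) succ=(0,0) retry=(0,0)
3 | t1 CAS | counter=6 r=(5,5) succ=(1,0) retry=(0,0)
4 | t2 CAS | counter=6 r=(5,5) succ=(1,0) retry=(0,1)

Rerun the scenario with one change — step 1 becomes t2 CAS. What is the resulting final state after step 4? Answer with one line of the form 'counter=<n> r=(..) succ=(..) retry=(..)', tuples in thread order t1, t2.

counter=6 r=(5,0) succ=(1,0) retry=(0,2)

(re-executing from step 1 with the substitution; state before step 1: counter=5 r=(0,0) succ=(0,0) retry=(0,0))
1 | t2 CAS | counter=5 r=(0,0) succ=(0,0) retry=(0,1)
2 | t1 LOAD | counter=5 r=(5,0) succ=(0,0) retry=(0,1)
3 | t1 CAS | counter=6 r=(5,0) succ=(1,0) retry=(0,1)
4 | t2 CAS | counter=6 r=(5,0) succ=(1,0) retry=(0,2)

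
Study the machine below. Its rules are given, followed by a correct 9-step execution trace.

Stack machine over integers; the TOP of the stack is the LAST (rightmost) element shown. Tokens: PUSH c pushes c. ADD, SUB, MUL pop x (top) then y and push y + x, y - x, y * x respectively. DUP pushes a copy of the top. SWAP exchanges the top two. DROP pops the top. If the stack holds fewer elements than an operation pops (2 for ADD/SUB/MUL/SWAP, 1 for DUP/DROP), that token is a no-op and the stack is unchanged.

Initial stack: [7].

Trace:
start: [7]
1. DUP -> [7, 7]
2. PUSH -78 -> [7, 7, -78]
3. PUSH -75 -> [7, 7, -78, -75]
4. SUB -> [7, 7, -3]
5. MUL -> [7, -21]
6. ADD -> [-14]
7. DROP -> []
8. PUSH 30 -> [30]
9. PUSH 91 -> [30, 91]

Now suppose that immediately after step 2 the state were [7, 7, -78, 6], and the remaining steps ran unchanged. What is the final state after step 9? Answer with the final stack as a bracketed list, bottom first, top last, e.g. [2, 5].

state after step 2 := [7, 7, -78, 6]
3. PUSH -75 -> [7, 7, -78, 6, -75]
4. SUB -> [7, 7, -78, 81]
5. MUL -> [7, 7, -6318]
6. ADD -> [7, -6311]
7. DROP -> [7]
8. PUSH 30 -> [7, 30]
9. PUSH 91 -> [7, 30, 91]

[7, 30, 91]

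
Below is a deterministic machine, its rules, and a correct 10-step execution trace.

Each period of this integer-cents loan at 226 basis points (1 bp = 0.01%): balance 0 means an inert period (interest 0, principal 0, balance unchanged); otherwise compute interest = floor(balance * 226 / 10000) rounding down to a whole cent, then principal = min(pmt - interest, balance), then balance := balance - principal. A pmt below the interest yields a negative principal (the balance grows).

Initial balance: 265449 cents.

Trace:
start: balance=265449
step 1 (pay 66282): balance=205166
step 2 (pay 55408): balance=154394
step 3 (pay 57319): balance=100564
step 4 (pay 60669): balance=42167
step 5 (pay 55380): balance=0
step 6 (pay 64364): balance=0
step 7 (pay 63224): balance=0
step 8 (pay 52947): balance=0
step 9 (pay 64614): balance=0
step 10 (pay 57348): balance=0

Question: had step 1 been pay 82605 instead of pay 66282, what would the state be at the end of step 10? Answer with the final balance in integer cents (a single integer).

(re-executing from step 1 with the substitution; state before step 1: balance=265449)
step 1 (pay 82605): balance=188843
step 2 (pay 55408): balance=137702
step 3 (pay 57319): balance=83495
step 4 (pay 60669): balance=24712
step 5 (pay 55380): balance=0
step 6 (pay 64364): balance=0
step 7 (pay 63224): balance=0
step 8 (pay 52947): balance=0
step 9 (pay 64614): balance=0
step 10 (pay 57348): balance=0

0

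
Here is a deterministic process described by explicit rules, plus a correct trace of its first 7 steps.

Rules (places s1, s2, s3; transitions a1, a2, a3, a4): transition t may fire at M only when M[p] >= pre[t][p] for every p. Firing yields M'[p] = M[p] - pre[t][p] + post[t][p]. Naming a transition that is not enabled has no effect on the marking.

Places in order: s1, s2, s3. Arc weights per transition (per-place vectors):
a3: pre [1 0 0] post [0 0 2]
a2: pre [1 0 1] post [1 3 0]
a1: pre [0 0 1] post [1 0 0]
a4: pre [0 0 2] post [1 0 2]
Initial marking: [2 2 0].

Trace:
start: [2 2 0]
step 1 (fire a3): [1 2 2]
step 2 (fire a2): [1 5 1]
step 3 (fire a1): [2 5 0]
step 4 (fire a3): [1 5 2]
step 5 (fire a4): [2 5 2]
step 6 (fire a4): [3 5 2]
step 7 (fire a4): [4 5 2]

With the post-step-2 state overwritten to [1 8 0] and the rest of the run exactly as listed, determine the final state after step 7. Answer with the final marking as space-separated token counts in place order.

state after step 2 := [1 8 0]
step 3 (fire a1): [1 8 0]
step 4 (fire a3): [0 8 2]
step 5 (fire a4): [1 8 2]
step 6 (fire a4): [2 8 2]
step 7 (fire a4): [3 8 2]

3 8 2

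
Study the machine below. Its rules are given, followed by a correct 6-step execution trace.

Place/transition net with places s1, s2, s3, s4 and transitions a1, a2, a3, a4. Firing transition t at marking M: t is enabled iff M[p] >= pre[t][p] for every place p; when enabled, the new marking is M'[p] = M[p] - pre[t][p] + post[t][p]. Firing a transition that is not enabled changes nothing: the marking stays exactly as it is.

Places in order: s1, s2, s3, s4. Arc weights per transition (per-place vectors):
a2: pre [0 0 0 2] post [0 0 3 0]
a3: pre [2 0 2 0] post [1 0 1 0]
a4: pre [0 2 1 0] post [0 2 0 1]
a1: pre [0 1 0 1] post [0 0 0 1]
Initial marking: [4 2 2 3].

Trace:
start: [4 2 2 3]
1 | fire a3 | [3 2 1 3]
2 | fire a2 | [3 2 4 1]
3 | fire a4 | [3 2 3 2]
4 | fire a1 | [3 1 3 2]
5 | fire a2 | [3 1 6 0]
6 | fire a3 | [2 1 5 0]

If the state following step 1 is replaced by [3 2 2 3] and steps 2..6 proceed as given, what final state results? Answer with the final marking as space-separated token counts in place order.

2 1 6 0

state after step 1 := [3 2 2 3]
2 | fire a2 | [3 2 5 1]
3 | fire a4 | [3 2 4 2]
4 | fire a1 | [3 1 4 2]
5 | fire a2 | [3 1 7 0]
6 | fire a3 | [2 1 6 0]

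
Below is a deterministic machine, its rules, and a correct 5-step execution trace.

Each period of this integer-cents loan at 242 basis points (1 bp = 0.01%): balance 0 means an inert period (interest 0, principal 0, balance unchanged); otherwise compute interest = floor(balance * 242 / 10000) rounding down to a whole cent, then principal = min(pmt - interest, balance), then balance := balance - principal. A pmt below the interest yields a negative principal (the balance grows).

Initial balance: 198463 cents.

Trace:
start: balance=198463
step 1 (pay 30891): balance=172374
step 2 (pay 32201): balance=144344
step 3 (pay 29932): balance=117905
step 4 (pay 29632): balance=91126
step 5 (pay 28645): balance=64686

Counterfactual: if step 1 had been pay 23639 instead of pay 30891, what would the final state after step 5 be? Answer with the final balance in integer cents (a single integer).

(re-executing from step 1 with the substitution; state before step 1: balance=198463)
step 1 (pay 23639): balance=179626
step 2 (pay 32201): balance=151771
step 3 (pay 29932): balance=125511
step 4 (pay 29632): balance=98916
step 5 (pay 28645): balance=72664

72664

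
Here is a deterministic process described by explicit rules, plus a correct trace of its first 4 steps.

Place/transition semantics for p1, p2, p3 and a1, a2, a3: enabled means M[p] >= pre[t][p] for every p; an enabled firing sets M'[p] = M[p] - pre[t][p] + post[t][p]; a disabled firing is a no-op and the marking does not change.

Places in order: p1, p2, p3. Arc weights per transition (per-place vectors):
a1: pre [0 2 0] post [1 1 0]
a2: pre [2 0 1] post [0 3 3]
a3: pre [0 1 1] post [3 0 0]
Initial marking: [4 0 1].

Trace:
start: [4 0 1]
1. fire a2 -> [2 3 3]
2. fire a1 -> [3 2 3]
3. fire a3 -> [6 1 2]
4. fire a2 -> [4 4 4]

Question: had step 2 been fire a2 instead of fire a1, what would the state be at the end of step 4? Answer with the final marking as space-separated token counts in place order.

(re-executing from step 2 with the substitution; state before step 2: [2 3 3])
2. fire a2 -> [0 6 5]
3. fire a3 -> [3 5 4]
4. fire a2 -> [1 8 6]

1 8 6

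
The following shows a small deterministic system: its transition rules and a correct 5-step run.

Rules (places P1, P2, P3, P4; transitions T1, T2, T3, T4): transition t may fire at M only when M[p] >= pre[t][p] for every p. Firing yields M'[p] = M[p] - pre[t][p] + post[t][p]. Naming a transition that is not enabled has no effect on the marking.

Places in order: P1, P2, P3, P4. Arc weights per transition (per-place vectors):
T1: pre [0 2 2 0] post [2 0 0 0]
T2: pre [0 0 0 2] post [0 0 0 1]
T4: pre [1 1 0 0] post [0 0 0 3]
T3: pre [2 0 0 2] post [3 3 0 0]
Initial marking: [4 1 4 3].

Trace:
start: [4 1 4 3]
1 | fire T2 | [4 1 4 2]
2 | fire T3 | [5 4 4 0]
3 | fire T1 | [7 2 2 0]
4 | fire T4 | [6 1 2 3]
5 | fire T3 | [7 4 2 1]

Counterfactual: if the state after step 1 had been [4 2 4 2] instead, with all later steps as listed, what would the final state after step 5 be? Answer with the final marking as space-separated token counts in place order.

7 5 2 1

state after step 1 := [4 2 4 2]
2 | fire T3 | [5 5 4 0]
3 | fire T1 | [7 3 2 0]
4 | fire T4 | [6 2 2 3]
5 | fire T3 | [7 5 2 1]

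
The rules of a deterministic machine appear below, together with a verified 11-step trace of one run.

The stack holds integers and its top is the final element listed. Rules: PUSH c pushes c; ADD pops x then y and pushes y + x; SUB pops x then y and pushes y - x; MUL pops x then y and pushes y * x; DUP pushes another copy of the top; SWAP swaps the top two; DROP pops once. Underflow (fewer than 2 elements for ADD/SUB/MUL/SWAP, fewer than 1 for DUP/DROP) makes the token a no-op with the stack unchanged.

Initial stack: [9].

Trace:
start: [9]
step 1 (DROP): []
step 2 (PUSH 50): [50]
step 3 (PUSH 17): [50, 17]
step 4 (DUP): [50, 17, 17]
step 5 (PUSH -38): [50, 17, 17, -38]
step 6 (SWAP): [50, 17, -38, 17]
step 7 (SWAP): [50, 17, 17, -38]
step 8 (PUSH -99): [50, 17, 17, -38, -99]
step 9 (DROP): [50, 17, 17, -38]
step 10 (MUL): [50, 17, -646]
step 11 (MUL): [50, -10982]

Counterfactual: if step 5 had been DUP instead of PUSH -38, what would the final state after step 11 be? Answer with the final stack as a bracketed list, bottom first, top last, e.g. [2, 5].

(re-executing from step 5 with the substitution; state before step 5: [50, 17, 17])
step 5 (DUP): [50, 17, 17, 17]
step 6 (SWAP): [50, 17, 17, 17]
step 7 (SWAP): [50, 17, 17, 17]
step 8 (PUSH -99): [50, 17, 17, 17, -99]
step 9 (DROP): [50, 17, 17, 17]
step 10 (MUL): [50, 17, 289]
step 11 (MUL): [50, 4913]

[50, 4913]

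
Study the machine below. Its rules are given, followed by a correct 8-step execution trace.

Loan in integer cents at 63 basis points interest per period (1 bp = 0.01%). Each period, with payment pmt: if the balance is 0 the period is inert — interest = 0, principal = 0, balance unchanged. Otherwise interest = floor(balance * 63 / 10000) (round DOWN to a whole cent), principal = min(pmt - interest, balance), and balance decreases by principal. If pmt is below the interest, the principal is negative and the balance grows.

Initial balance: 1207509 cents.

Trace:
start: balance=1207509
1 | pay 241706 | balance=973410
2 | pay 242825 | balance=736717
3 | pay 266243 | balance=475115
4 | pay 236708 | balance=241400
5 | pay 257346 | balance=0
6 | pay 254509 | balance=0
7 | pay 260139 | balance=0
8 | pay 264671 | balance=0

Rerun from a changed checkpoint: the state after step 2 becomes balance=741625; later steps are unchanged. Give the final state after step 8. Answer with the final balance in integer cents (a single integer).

0

state after step 2 := balance=741625
3 | pay 266243 | balance=480054
4 | pay 236708 | balance=246370
5 | pay 257346 | balance=0
6 | pay 254509 | balance=0
7 | pay 260139 | balance=0
8 | pay 264671 | balance=0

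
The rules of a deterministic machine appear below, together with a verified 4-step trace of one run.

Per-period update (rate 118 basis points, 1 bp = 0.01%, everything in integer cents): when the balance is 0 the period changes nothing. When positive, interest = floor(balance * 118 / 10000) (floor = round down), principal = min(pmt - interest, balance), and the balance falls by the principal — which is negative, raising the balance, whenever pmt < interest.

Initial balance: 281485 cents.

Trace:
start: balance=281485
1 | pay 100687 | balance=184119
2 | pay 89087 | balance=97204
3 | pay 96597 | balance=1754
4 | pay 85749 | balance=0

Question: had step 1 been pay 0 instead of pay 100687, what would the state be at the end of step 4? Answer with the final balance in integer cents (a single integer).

(re-executing from step 1 with the substitution; state before step 1: balance=281485)
1 | pay 0 | balance=284806
2 | pay 89087 | balance=199079
3 | pay 96597 | balance=104831
4 | pay 85749 | balance=20319

20319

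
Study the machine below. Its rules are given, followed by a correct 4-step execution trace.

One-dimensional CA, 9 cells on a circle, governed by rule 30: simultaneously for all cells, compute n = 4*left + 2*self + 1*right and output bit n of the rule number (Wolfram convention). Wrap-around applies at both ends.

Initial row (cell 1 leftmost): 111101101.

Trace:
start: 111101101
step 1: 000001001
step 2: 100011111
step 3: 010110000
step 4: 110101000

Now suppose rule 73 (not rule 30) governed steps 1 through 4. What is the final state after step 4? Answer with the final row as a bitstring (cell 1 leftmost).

010001100

(re-executing steps 1..4 under rule 73; state before step 1: 111101101)
step 1: 000101101
step 2: 010001100
step 3: 000101101
step 4: 010001100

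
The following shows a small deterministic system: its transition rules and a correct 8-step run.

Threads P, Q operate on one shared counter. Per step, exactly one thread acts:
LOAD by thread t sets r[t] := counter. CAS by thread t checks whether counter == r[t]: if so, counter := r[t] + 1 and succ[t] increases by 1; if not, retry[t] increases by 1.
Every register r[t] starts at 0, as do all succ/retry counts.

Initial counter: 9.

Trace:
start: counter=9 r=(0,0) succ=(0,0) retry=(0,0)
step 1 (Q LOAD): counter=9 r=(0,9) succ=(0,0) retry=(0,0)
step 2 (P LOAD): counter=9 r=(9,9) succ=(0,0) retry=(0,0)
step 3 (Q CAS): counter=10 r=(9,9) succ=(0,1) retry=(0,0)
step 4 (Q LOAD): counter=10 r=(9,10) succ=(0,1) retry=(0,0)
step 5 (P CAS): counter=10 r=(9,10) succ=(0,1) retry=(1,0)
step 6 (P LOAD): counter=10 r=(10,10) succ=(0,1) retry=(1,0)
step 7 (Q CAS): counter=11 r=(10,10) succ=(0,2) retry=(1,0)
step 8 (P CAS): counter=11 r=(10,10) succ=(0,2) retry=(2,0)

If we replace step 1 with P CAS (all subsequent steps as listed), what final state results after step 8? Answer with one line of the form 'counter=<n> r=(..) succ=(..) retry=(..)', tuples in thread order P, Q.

(re-executing from step 1 with the substitution; state before step 1: counter=9 r=(0,0) succ=(0,0) retry=(0,0))
step 1 (P CAS): counter=9 r=(0,0) succ=(0,0) retry=(1,0)
step 2 (P LOAD): counter=9 r=(9,0) succ=(0,0) retry=(1,0)
step 3 (Q CAS): counter=9 r=(9,0) succ=(0,0) retry=(1,1)
step 4 (Q LOAD): counter=9 r=(9,9) succ=(0,0) retry=(1,1)
step 5 (P CAS): counter=10 r=(9,9) succ=(1,0) retry=(1,1)
step 6 (P LOAD): counter=10 r=(10,9) succ=(1,0) retry=(1,1)
step 7 (Q CAS): counter=10 r=(10,9) succ=(1,0) retry=(1,2)
step 8 (P CAS): counter=11 r=(10,9) succ=(2,0) retry=(1,2)

counter=11 r=(10,9) succ=(2,0) retry=(1,2)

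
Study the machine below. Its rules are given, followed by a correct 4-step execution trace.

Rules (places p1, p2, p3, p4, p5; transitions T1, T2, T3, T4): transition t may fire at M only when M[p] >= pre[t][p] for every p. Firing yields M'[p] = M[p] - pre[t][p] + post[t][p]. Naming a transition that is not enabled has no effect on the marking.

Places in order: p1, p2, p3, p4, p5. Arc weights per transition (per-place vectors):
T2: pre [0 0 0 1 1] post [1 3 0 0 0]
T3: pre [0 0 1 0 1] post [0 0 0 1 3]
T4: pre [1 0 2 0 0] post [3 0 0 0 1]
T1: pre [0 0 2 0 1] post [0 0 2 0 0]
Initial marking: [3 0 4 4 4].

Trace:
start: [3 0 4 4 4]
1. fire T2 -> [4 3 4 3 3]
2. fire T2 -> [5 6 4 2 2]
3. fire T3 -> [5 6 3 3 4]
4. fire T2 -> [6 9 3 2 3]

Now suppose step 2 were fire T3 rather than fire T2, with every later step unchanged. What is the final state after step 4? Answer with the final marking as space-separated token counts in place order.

(re-executing from step 2 with the substitution; state before step 2: [4 3 4 3 3])
2. fire T3 -> [4 3 3 4 5]
3. fire T3 -> [4 3 2 5 7]
4. fire T2 -> [5 6 2 4 6]

5 6 2 4 6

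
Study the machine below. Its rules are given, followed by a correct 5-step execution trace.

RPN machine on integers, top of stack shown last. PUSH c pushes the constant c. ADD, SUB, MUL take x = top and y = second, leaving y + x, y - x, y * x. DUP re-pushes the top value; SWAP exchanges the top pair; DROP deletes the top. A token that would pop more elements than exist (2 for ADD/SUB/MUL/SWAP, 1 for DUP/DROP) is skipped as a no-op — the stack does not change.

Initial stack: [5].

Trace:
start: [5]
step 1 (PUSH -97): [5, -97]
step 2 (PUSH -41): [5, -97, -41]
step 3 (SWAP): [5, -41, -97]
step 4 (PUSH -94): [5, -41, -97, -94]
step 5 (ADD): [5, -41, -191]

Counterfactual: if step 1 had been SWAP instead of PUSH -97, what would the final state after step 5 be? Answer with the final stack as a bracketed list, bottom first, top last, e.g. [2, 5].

(re-executing from step 1 with the substitution; state before step 1: [5])
step 1 (SWAP): [5]
step 2 (PUSH -41): [5, -41]
step 3 (SWAP): [-41, 5]
step 4 (PUSH -94): [-41, 5, -94]
step 5 (ADD): [-41, -89]

[-41, -89]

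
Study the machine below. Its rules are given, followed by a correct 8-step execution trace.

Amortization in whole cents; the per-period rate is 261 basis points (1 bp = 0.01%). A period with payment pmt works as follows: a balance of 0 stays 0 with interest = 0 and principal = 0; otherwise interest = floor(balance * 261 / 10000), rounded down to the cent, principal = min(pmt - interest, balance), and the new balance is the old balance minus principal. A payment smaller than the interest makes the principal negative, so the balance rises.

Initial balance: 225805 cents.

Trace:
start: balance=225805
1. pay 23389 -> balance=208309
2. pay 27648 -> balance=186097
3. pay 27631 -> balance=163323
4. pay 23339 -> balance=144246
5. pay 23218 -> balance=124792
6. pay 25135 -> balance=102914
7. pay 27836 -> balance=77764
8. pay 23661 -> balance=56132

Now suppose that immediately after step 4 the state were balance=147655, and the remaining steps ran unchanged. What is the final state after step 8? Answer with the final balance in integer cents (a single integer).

state after step 4 := balance=147655
5. pay 23218 -> balance=128290
6. pay 25135 -> balance=106503
7. pay 27836 -> balance=81446
8. pay 23661 -> balance=59910

59910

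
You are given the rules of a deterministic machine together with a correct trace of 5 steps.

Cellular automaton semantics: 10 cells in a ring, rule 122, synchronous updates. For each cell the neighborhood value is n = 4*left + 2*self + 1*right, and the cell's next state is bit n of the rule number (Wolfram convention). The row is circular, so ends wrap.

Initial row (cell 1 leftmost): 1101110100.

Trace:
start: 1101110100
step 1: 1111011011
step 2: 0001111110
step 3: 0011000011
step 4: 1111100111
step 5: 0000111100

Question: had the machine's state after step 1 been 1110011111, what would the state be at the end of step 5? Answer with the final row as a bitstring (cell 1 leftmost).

state after step 1 := 1110011111
step 2: 0011110000
step 3: 0110011000
step 4: 1111111100
step 5: 1000000111

1000000111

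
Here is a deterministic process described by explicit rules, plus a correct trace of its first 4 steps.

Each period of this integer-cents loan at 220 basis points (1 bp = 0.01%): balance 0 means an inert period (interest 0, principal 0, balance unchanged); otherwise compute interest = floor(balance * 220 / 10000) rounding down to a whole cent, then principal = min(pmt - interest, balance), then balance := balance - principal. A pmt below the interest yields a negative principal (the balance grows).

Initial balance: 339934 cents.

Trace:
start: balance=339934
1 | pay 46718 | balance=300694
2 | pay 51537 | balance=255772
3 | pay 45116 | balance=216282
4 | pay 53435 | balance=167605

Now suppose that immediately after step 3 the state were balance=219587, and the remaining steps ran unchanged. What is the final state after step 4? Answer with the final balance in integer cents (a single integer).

170982

state after step 3 := balance=219587
4 | pay 53435 | balance=170982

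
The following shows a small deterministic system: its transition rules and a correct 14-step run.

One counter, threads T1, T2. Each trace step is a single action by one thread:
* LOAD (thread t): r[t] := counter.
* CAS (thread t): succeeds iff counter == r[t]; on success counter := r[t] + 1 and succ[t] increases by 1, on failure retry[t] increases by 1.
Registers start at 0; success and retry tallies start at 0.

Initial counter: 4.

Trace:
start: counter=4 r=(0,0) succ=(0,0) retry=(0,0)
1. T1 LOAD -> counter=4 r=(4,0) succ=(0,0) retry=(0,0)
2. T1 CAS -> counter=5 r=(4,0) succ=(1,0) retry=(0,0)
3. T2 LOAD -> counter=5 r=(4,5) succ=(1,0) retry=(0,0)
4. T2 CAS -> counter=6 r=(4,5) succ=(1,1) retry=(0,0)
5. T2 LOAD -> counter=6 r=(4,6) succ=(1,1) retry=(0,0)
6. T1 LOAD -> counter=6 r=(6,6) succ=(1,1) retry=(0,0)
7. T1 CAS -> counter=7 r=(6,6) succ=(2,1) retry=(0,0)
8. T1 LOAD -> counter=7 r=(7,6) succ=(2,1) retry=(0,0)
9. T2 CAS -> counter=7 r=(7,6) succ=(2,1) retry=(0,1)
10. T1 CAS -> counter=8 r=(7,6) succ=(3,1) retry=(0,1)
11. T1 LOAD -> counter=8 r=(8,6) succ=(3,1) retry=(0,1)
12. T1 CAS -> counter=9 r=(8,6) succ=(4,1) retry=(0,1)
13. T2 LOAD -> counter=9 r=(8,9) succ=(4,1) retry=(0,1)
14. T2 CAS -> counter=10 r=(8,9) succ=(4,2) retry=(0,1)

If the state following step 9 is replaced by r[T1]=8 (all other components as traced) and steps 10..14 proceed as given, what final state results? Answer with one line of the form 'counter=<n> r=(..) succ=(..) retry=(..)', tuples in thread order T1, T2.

state after step 9 := counter=7 r=(8,6) succ=(2,1) retry=(0,1)
10. T1 CAS -> counter=7 r=(8,6) succ=(2,1) retry=(1,1)
11. T1 LOAD -> counter=7 r=(7,6) succ=(2,1) retry=(1,1)
12. T1 CAS -> counter=8 r=(7,6) succ=(3,1) retry=(1,1)
13. T2 LOAD -> counter=8 r=(7,8) succ=(3,1) retry=(1,1)
14. T2 CAS -> counter=9 r=(7,8) succ=(3,2) retry=(1,1)

counter=9 r=(7,8) succ=(3,2) retry=(1,1)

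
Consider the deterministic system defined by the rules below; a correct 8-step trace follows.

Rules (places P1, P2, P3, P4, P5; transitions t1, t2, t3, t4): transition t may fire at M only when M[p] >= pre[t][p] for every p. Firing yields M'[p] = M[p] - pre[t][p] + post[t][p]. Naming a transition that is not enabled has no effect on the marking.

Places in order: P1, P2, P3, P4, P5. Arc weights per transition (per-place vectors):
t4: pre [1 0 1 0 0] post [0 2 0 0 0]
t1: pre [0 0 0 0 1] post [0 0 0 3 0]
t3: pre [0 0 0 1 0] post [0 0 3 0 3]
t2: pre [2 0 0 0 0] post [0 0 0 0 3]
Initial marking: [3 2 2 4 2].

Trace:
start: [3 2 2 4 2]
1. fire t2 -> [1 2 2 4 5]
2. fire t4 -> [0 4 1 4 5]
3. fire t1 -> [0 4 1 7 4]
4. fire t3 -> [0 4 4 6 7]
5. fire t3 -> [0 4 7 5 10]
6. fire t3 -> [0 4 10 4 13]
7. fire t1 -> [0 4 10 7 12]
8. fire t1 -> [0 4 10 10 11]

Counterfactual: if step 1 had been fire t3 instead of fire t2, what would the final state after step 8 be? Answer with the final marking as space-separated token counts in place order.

2 4 13 9 11

(re-executing from step 1 with the substitution; state before step 1: [3 2 2 4 2])
1. fire t3 -> [3 2 5 3 5]
2. fire t4 -> [2 4 4 3 5]
3. fire t1 -> [2 4 4 6 4]
4. fire t3 -> [2 4 7 5 7]
5. fire t3 -> [2 4 10 4 10]
6. fire t3 -> [2 4 13 3 13]
7. fire t1 -> [2 4 13 6 12]
8. fire t1 -> [2 4 13 9 11]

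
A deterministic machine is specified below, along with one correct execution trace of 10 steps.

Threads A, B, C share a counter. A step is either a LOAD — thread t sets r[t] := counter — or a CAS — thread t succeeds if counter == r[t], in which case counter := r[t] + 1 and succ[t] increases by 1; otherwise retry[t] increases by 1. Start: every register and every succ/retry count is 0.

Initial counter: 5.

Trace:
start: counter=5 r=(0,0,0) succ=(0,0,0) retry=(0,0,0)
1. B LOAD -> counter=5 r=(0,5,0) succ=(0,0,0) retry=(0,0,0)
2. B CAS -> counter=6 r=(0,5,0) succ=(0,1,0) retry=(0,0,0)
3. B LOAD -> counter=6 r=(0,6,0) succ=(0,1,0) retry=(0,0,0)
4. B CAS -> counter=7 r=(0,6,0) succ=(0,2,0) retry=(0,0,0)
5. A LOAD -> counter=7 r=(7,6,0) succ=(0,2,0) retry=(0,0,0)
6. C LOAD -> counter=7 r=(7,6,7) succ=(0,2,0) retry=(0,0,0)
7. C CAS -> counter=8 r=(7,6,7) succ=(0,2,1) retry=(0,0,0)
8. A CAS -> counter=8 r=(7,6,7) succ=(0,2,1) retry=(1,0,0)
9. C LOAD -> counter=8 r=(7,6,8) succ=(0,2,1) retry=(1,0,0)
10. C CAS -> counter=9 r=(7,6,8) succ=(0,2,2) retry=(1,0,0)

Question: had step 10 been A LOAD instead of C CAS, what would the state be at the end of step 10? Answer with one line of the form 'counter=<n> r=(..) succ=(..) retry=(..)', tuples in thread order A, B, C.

(re-executing from step 10 with the substitution; state before step 10: counter=8 r=(7,6,8) succ=(0,2,1) retry=(1,0,0))
10. A LOAD -> counter=8 r=(8,6,8) succ=(0,2,1) retry=(1,0,0)

counter=8 r=(8,6,8) succ=(0,2,1) retry=(1,0,0)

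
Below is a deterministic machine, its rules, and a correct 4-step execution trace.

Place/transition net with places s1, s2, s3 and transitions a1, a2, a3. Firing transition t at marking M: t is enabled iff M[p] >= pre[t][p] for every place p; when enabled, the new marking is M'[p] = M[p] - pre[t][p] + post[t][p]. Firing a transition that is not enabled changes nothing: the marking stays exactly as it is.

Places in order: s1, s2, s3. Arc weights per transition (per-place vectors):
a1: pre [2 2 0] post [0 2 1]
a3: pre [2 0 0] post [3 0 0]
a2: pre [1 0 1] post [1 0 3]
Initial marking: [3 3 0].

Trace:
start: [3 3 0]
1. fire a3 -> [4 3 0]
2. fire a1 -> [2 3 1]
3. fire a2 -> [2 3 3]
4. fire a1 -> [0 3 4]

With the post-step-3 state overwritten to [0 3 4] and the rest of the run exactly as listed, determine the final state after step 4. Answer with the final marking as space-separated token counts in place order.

0 3 4

state after step 3 := [0 3 4]
4. fire a1 -> [0 3 4]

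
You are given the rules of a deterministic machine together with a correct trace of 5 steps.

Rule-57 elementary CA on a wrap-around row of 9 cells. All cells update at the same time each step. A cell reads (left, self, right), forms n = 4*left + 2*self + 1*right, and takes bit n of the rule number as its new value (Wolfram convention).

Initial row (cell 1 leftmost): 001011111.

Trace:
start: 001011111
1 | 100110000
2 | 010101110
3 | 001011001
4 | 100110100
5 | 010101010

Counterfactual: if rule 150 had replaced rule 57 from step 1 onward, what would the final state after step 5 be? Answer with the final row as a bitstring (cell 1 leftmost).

(re-executing steps 1..5 under rule 150; state before step 1: 001011111)
1 | 111001110
2 | 010110100
3 | 110000110
4 | 001001000
5 | 011111100

011111100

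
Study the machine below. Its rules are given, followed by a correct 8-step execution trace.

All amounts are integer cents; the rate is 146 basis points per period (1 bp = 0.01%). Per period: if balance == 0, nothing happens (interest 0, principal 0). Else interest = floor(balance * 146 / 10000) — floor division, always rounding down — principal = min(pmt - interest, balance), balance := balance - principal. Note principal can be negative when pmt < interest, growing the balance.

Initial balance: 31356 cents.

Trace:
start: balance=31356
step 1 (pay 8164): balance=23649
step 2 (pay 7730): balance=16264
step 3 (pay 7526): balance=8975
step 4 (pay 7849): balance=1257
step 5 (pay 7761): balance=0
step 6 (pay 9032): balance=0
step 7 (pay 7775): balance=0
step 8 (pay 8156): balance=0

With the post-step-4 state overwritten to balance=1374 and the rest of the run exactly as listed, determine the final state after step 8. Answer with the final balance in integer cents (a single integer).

0

state after step 4 := balance=1374
step 5 (pay 7761): balance=0
step 6 (pay 9032): balance=0
step 7 (pay 7775): balance=0
step 8 (pay 8156): balance=0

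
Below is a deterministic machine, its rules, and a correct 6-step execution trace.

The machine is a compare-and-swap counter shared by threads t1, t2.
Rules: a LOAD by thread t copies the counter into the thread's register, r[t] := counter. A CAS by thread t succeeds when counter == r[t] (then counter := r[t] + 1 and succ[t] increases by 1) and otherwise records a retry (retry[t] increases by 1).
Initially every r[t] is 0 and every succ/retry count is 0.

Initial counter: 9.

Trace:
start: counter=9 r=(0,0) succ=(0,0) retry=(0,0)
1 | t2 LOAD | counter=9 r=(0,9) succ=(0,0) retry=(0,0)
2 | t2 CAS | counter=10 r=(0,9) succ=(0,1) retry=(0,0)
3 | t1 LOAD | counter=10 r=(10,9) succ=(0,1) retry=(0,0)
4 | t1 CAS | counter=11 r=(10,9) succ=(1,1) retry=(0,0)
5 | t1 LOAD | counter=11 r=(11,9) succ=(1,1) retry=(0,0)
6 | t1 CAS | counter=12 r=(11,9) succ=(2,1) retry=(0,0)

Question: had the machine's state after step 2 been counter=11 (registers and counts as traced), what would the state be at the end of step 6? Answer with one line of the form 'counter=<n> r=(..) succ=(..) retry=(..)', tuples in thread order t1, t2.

counter=13 r=(12,9) succ=(2,1) retry=(0,0)

state after step 2 := counter=11 r=(0,9) succ=(0,1) retry=(0,0)
3 | t1 LOAD | counter=11 r=(11,9) succ=(0,1) retry=(0,0)
4 | t1 CAS | counter=12 r=(11,9) succ=(1,1) retry=(0,0)
5 | t1 LOAD | counter=12 r=(12,9) succ=(1,1) retry=(0,0)
6 | t1 CAS | counter=13 r=(12,9) succ=(2,1) retry=(0,0)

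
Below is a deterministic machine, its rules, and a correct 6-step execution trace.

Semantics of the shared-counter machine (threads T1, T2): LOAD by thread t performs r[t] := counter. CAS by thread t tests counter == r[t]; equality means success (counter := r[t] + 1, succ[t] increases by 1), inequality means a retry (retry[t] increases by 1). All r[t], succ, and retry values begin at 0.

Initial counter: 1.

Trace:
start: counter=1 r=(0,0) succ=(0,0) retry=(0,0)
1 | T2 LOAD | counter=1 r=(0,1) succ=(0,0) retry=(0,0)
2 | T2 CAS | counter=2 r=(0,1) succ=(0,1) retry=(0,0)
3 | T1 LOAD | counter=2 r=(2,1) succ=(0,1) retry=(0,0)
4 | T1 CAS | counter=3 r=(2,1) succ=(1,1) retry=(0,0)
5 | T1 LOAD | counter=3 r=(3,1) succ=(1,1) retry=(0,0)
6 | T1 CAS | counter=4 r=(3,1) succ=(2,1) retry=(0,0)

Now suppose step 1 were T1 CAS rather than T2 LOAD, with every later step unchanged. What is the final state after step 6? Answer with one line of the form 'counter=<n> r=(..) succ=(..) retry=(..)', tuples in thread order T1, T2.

counter=3 r=(2,0) succ=(2,0) retry=(1,1)

(re-executing from step 1 with the substitution; state before step 1: counter=1 r=(0,0) succ=(0,0) retry=(0,0))
1 | T1 CAS | counter=1 r=(0,0) succ=(0,0) retry=(1,0)
2 | T2 CAS | counter=1 r=(0,0) succ=(0,0) retry=(1,1)
3 | T1 LOAD | counter=1 r=(1,0) succ=(0,0) retry=(1,1)
4 | T1 CAS | counter=2 r=(1,0) succ=(1,0) retry=(1,1)
5 | T1 LOAD | counter=2 r=(2,0) succ=(1,0) retry=(1,1)
6 | T1 CAS | counter=3 r=(2,0) succ=(2,0) retry=(1,1)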